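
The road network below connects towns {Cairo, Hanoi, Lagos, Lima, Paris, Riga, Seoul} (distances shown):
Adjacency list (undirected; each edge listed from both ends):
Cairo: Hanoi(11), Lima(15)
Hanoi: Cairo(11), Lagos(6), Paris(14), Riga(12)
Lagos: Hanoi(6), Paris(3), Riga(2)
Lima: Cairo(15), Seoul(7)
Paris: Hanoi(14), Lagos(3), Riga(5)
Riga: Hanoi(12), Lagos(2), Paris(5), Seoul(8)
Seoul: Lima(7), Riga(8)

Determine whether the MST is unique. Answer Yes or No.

Yes

Sort edges by weight, then run Kruskal:
Lagos–Riga (2): add — endpoints in different components.
Lagos–Paris (3): add — endpoints in different components.
Paris–Riga (5): skip — Riga and Paris already connected.
Hanoi–Lagos (6): add — endpoints in different components.
Lima–Seoul (7): add — endpoints in different components.
Riga–Seoul (8): add — endpoints in different components.
Cairo–Hanoi (11): add — endpoints in different components.
Every non-tree edge has weight strictly greater than the heaviest edge on the tree path between its endpoints, so the MST is unique.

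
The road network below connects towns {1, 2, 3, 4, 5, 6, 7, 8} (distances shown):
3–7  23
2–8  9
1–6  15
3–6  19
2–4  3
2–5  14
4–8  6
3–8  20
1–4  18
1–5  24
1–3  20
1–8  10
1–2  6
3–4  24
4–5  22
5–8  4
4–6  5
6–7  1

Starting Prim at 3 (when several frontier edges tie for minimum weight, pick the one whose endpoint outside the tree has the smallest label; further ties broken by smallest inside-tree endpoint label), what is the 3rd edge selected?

4-6

Prim's algorithm from 3:
Step 1: cheapest edge leaving the tree is 3–6 (19); add 6.
Step 2: cheapest edge leaving the tree is 6–7 (1); add 7.
Step 3: cheapest edge leaving the tree is 4–6 (5); add 4.
Step 4: cheapest edge leaving the tree is 2–4 (3); add 2.
Step 5: cheapest edge leaving the tree is 1–2 (6); add 1.
Step 6: cheapest edge leaving the tree is 4–8 (6); add 8.
Step 7: cheapest edge leaving the tree is 5–8 (4); add 5.
The 3rd edge added is 4–6.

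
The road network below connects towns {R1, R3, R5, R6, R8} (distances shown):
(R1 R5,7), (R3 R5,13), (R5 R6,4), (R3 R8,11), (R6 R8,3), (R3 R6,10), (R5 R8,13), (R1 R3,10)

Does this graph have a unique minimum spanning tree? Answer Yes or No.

Sort edges by weight, then run Kruskal:
R6 R8 (3): add — endpoints in different components.
R5 R6 (4): add — endpoints in different components.
R1 R5 (7): add — endpoints in different components.
R1 R3 (10): add — endpoints in different components.
Non-tree edge R3 R6 has weight 10, equal to the heaviest edge on its tree cycle — swapping gives another MST of the same weight. Not unique.

No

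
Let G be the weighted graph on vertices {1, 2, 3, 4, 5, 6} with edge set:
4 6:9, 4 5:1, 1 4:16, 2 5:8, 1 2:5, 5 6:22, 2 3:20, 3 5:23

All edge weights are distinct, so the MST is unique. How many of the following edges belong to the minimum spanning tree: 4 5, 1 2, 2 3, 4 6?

4

Kruskal: consider edges lightest-first.
4 5 (1): add — endpoints in different components.
1 2 (5): add — endpoints in different components.
2 5 (8): add — endpoints in different components.
4 6 (9): add — endpoints in different components.
1 4 (16): skip — 1 and 4 already connected.
2 3 (20): add — endpoints in different components.
MST edge set: {4 5, 1 2, 2 5, 4 6, 2 3}.
Of the listed edges, {4 5, 1 2, 2 3, 4 6} are in the MST → 4.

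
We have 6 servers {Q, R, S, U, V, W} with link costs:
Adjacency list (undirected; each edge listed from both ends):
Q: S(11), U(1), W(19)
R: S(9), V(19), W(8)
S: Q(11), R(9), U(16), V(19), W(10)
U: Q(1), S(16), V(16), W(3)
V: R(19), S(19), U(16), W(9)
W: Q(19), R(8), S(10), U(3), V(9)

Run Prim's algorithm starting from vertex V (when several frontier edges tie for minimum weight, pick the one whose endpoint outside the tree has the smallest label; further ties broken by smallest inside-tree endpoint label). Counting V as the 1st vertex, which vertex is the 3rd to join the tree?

Grow the tree from V using Prim:
Step 1: cheapest edge leaving the tree is V—W (9); add W.
Step 2: cheapest edge leaving the tree is U—W (3); add U.
Step 3: cheapest edge leaving the tree is Q—U (1); add Q.
Step 4: cheapest edge leaving the tree is R—W (8); add R.
Step 5: cheapest edge leaving the tree is R—S (9); add S.
Vertex order: V, W, U, Q, R, S. The 3rd vertex is U.

U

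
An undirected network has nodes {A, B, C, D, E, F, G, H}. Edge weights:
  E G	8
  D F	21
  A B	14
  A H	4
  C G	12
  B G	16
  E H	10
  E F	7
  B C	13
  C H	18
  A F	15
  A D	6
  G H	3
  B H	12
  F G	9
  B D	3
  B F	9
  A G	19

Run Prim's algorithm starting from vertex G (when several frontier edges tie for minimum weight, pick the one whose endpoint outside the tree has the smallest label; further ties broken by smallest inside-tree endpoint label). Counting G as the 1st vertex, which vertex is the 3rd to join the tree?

Prim's algorithm from G:
Step 1: cheapest edge leaving the tree is G H (3); add H.
Step 2: cheapest edge leaving the tree is A H (4); add A.
Step 3: cheapest edge leaving the tree is A D (6); add D.
Step 4: cheapest edge leaving the tree is B D (3); add B.
Step 5: cheapest edge leaving the tree is E G (8); add E.
Step 6: cheapest edge leaving the tree is E F (7); add F.
Step 7: cheapest edge leaving the tree is C G (12); add C.
Vertex order: G, H, A, D, B, E, F, C. The 3rd vertex is A.

A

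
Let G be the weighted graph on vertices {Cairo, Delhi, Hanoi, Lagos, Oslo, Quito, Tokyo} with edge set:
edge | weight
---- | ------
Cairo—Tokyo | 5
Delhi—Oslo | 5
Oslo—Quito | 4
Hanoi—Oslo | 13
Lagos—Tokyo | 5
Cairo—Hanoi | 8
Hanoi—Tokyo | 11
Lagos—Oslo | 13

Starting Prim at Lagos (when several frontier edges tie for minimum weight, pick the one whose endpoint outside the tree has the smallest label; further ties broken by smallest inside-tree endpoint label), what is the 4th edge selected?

Hanoi-Oslo

Grow the tree from Lagos using Prim:
Step 1: frontier [Lagos—Tokyo 5, Lagos—Oslo 13] → take Lagos—Tokyo (5); add Tokyo.
Step 2: frontier [Lagos—Oslo 13, Cairo—Tokyo 5, Hanoi—Tokyo 11] → take Cairo—Tokyo (5); add Cairo.
Step 3: frontier [Cairo—Hanoi 8, Lagos—Oslo 13, Hanoi—Tokyo 11] → take Cairo—Hanoi (8); add Hanoi.
Step 4: frontier [Hanoi—Oslo 13, Lagos—Oslo 13] → take Hanoi—Oslo (13); add Oslo.
Step 5: frontier [Oslo—Quito 4, Delhi—Oslo 5] → take Oslo—Quito (4); add Quito.
Step 6: frontier [Delhi—Oslo 5] → take Delhi—Oslo (5); add Delhi.
The 4th edge added is Hanoi—Oslo.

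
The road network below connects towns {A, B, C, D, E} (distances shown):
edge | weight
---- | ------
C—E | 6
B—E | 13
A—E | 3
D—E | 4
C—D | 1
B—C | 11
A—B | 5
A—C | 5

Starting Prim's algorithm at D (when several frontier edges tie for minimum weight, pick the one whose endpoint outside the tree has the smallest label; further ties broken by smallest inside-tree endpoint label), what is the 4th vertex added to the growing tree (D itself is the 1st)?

Prim's algorithm from D:
Step 1: cheapest edge leaving the tree is C—D (1); add C.
Step 2: cheapest edge leaving the tree is D—E (4); add E.
Step 3: cheapest edge leaving the tree is A—E (3); add A.
Step 4: cheapest edge leaving the tree is A—B (5); add B.
Vertex order: D, C, E, A, B. The 4th vertex is A.

A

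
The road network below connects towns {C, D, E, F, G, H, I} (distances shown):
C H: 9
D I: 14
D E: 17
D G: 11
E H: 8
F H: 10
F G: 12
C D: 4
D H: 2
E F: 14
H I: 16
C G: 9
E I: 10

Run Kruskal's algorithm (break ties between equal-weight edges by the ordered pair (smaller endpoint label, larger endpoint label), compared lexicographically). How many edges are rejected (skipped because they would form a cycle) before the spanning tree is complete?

Kruskal: consider edges lightest-first.
D H (2): add — endpoints in different components.
C D (4): add — endpoints in different components.
E H (8): add — endpoints in different components.
C G (9): add — endpoints in different components.
C H (9): skip — C and H already connected.
E I (10): add — endpoints in different components.
F H (10): add — endpoints in different components.
Edges rejected before the tree was complete: 1.

1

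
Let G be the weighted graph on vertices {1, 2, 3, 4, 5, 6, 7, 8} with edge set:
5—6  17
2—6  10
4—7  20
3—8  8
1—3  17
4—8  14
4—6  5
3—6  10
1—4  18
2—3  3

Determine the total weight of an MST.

80

Prim, starting at 6.
Step 1: cheapest edge leaving the tree is 4—6 (5); add 4.
Step 2: cheapest edge leaving the tree is 2—6 (10); add 2.
Step 3: cheapest edge leaving the tree is 2—3 (3); add 3.
Step 4: cheapest edge leaving the tree is 3—8 (8); add 8.
Step 5: cheapest edge leaving the tree is 1—3 (17); add 1.
Step 6: cheapest edge leaving the tree is 5—6 (17); add 5.
Step 7: cheapest edge leaving the tree is 4—7 (20); add 7.
MST edges: 4—6, 2—6, 2—3, 3—8, 1—3, 5—6, 4—7; total weight 5+10+3+8+17+17+20 = 80.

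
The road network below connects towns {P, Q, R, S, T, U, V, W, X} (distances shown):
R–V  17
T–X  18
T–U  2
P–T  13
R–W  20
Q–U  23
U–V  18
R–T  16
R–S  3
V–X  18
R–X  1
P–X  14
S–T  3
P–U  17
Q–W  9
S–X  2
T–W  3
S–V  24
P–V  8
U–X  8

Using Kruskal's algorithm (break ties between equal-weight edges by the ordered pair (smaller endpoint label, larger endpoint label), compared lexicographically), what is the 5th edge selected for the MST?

Kruskal: consider edges lightest-first.
R–X (1): add — endpoints in different components.
S–X (2): add — endpoints in different components.
T–U (2): add — endpoints in different components.
R–S (3): skip — S and R already connected.
S–T (3): add — endpoints in different components.
T–W (3): add — endpoints in different components.
P–V (8): add — endpoints in different components.
U–X (8): skip — X and U already connected.
Q–W (9): add — endpoints in different components.
P–T (13): add — endpoints in different components.
The 5th edge added is T–W.

T-W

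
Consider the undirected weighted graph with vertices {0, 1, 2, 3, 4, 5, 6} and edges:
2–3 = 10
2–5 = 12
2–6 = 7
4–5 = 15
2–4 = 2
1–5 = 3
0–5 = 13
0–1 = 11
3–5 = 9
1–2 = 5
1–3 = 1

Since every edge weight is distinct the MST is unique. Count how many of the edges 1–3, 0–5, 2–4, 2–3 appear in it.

Kruskal: consider edges lightest-first.
1–3 (1): add — endpoints in different components.
2–4 (2): add — endpoints in different components.
1–5 (3): add — endpoints in different components.
1–2 (5): add — endpoints in different components.
2–6 (7): add — endpoints in different components.
3–5 (9): skip — 3 and 5 already connected.
2–3 (10): skip — 2 and 3 already connected.
0–1 (11): add — endpoints in different components.
MST edge set: {1–3, 2–4, 1–5, 1–2, 2–6, 0–1}.
Of the listed edges, {1–3, 2–4} are in the MST → 2.

2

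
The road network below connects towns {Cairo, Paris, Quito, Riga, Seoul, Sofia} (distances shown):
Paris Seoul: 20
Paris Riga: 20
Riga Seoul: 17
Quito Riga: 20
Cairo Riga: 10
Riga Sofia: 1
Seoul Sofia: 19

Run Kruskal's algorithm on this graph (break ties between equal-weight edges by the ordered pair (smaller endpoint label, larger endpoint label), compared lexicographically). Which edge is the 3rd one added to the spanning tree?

Kruskal's algorithm — process edges by increasing weight (ties by edge label):
Riga Sofia (1): add — endpoints in different components.
Cairo Riga (10): add — endpoints in different components.
Riga Seoul (17): add — endpoints in different components.
Seoul Sofia (19): skip — Sofia and Seoul already connected.
Paris Riga (20): add — endpoints in different components.
Paris Seoul (20): skip — Paris and Seoul already connected.
Quito Riga (20): add — endpoints in different components.
The 3rd edge added is Riga Seoul.

Riga-Seoul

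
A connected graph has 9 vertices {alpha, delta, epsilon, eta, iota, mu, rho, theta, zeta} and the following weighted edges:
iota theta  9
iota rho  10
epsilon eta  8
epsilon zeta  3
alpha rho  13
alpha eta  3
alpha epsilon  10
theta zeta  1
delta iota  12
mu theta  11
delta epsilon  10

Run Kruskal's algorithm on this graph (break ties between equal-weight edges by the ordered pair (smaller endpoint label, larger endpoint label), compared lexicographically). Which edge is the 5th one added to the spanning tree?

Sort edges by weight, then run Kruskal:
theta zeta (1): add — endpoints in different components.
alpha eta (3): add — endpoints in different components.
epsilon zeta (3): add — endpoints in different components.
epsilon eta (8): add — endpoints in different components.
iota theta (9): add — endpoints in different components.
alpha epsilon (10): skip — alpha and epsilon already connected.
delta epsilon (10): add — endpoints in different components.
iota rho (10): add — endpoints in different components.
mu theta (11): add — endpoints in different components.
The 5th edge added is iota theta.

iota-theta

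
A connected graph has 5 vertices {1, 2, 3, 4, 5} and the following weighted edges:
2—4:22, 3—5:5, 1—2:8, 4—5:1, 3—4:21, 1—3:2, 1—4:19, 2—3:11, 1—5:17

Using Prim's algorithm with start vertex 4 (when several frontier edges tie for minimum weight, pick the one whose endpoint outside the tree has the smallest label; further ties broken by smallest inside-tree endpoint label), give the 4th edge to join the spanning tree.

Prim's algorithm from 4:
Step 1: frontier [4—5 1, 1—4 19, 3—4 21, 2—4 22] → take 4—5 (1); add 5.
Step 2: frontier [1—4 19, 3—4 21, 2—4 22, 3—5 5, 1—5 17] → take 3—5 (5); add 3.
Step 3: frontier [1—3 2, 2—3 11, 1—4 19, 2—4 22, 1—5 17] → take 1—3 (2); add 1.
Step 4: frontier [1—2 8, 2—3 11, 2—4 22] → take 1—2 (8); add 2.
The 4th edge added is 1—2.

1-2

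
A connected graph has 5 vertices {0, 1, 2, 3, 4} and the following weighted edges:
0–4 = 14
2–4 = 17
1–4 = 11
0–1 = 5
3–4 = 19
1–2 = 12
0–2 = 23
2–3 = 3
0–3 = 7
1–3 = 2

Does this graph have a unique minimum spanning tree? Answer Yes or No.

Kruskal's algorithm — process edges by increasing weight (ties by edge label):
1–3 (2): add — endpoints in different components.
2–3 (3): add — endpoints in different components.
0–1 (5): add — endpoints in different components.
0–3 (7): skip — 0 and 3 already connected.
1–4 (11): add — endpoints in different components.
Every non-tree edge has weight strictly greater than the heaviest edge on the tree path between its endpoints, so the MST is unique.

Yes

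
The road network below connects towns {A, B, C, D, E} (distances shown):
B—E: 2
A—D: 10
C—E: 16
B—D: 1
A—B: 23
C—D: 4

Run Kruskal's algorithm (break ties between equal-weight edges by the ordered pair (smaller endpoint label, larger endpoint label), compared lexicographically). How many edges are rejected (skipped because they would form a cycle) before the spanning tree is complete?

0

Kruskal's algorithm — process edges by increasing weight (ties by edge label):
B—D (1): add. Components now {A} {B,D} {C} {E}
B—E (2): add. Components now {A} {B,D,E} {C}
C—D (4): add. Components now {A} {B,C,D,E}
A—D (10): add. Components now {A,B,C,D,E}
Edges rejected before the tree was complete: 0.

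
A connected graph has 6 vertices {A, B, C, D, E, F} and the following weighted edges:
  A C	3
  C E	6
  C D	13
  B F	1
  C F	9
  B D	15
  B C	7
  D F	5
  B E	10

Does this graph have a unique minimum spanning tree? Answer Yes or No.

Kruskal: consider edges lightest-first.
B F (1): add — endpoints in different components.
A C (3): add — endpoints in different components.
D F (5): add — endpoints in different components.
C E (6): add — endpoints in different components.
B C (7): add — endpoints in different components.
Every non-tree edge has weight strictly greater than the heaviest edge on the tree path between its endpoints, so the MST is unique.

Yes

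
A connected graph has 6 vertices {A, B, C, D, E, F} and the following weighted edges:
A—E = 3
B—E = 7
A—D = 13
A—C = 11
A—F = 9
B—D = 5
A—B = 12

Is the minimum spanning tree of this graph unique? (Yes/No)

Sort edges by weight, then run Kruskal:
A—E (3): add. Components now {A,E} {B} {C} {D} {F}
B—D (5): add. Components now {A,E} {B,D} {C} {F}
B—E (7): add. Components now {A,B,D,E} {C} {F}
A—F (9): add. Components now {A,B,D,E,F} {C}
A—C (11): add. Components now {A,B,C,D,E,F}
Every non-tree edge has weight strictly greater than the heaviest edge on the tree path between its endpoints, so the MST is unique.

Yes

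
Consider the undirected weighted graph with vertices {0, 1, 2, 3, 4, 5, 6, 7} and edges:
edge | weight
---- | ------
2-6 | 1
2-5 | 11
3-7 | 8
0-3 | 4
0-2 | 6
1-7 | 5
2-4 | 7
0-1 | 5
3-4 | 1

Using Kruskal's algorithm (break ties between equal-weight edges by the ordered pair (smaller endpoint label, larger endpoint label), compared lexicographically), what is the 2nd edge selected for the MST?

3-4

Kruskal: consider edges lightest-first.
2-6 (1): add — endpoints in different components.
3-4 (1): add — endpoints in different components.
0-3 (4): add — endpoints in different components.
0-1 (5): add — endpoints in different components.
1-7 (5): add — endpoints in different components.
0-2 (6): add — endpoints in different components.
2-4 (7): skip — 2 and 4 already connected.
3-7 (8): skip — 3 and 7 already connected.
2-5 (11): add — endpoints in different components.
The 2nd edge added is 3-4.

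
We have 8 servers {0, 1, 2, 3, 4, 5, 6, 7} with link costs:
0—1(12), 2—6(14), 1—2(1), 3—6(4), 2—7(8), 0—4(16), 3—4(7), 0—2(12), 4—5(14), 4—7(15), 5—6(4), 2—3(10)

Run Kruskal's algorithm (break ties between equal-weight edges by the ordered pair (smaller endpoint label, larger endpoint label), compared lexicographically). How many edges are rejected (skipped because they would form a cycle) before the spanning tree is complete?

0

Kruskal: consider edges lightest-first.
1—2 (1): add — endpoints in different components.
3—6 (4): add — endpoints in different components.
5—6 (4): add — endpoints in different components.
3—4 (7): add — endpoints in different components.
2—7 (8): add — endpoints in different components.
2—3 (10): add — endpoints in different components.
0—1 (12): add — endpoints in different components.
Edges rejected before the tree was complete: 0.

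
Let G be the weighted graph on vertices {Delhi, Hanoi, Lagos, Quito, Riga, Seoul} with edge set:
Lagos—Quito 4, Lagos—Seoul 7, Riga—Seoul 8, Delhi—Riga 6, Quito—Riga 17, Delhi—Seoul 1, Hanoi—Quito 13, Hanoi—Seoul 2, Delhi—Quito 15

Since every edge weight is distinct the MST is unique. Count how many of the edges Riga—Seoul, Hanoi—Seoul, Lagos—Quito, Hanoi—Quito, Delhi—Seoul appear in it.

Sort edges by weight, then run Kruskal:
Delhi—Seoul (1): add — endpoints in different components.
Hanoi—Seoul (2): add — endpoints in different components.
Lagos—Quito (4): add — endpoints in different components.
Delhi—Riga (6): add — endpoints in different components.
Lagos—Seoul (7): add — endpoints in different components.
MST edge set: {Delhi—Seoul, Hanoi—Seoul, Lagos—Quito, Delhi—Riga, Lagos—Seoul}.
Of the listed edges, {Hanoi—Seoul, Lagos—Quito, Delhi—Seoul} are in the MST → 3.

3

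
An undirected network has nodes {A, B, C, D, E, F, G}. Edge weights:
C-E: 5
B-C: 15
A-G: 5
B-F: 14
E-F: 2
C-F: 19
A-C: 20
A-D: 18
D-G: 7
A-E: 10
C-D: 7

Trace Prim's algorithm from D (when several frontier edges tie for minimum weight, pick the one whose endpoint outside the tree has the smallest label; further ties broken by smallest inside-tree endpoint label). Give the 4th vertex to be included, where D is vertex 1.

Prim's algorithm from D:
Step 1: frontier [C-D 7, D-G 7, A-D 18] → take C-D (7); add C.
Step 2: frontier [C-E 5, B-C 15, C-F 19, A-C 20, D-G 7, A-D 18] → take C-E (5); add E.
Step 3: frontier [B-C 15, C-F 19, A-C 20, D-G 7, A-D 18, E-F 2, A-E 10] → take E-F (2); add F.
Step 4: frontier [B-C 15, A-C 20, D-G 7, A-D 18, A-E 10, B-F 14] → take D-G (7); add G.
Step 5: frontier [B-C 15, A-C 20, A-D 18, A-E 10, B-F 14, A-G 5] → take A-G (5); add A.
Step 6: frontier [B-C 15, B-F 14] → take B-F (14); add B.
Vertex order: D, C, E, F, G, A, B. The 4th vertex is F.

F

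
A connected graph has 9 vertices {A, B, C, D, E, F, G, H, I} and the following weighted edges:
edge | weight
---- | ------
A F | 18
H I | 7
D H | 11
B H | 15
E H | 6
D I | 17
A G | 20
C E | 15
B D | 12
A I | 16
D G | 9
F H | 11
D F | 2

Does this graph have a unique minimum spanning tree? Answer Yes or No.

Sort edges by weight, then run Kruskal:
D F (2): add — endpoints in different components.
E H (6): add — endpoints in different components.
H I (7): add — endpoints in different components.
D G (9): add — endpoints in different components.
D H (11): add — endpoints in different components.
F H (11): skip — F and H already connected.
B D (12): add — endpoints in different components.
B H (15): skip — B and H already connected.
C E (15): add — endpoints in different components.
A I (16): add — endpoints in different components.
Non-tree edge F H has weight 11, equal to the heaviest edge on its tree cycle — swapping gives another MST of the same weight. Not unique.

No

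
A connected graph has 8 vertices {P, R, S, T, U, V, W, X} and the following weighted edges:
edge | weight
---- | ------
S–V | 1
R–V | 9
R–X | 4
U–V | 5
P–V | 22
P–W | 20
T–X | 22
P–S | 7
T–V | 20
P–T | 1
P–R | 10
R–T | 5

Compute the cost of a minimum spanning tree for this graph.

43

Kruskal: consider edges lightest-first.
P–T (1): add — endpoints in different components.
S–V (1): add — endpoints in different components.
R–X (4): add — endpoints in different components.
R–T (5): add — endpoints in different components.
U–V (5): add — endpoints in different components.
P–S (7): add — endpoints in different components.
R–V (9): skip — R and V already connected.
P–R (10): skip — P and R already connected.
P–W (20): add — endpoints in different components.
MST edges: P–T, S–V, R–X, R–T, U–V, P–S, P–W; total weight 1+1+4+5+5+7+20 = 43.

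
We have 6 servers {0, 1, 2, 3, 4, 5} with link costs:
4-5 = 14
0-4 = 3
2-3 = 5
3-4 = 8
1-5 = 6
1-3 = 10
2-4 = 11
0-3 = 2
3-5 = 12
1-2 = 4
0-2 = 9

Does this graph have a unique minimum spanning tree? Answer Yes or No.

Yes

Kruskal's algorithm — process edges by increasing weight (ties by edge label):
0-3 (2): add — endpoints in different components.
0-4 (3): add — endpoints in different components.
1-2 (4): add — endpoints in different components.
2-3 (5): add — endpoints in different components.
1-5 (6): add — endpoints in different components.
Every non-tree edge has weight strictly greater than the heaviest edge on the tree path between its endpoints, so the MST is unique.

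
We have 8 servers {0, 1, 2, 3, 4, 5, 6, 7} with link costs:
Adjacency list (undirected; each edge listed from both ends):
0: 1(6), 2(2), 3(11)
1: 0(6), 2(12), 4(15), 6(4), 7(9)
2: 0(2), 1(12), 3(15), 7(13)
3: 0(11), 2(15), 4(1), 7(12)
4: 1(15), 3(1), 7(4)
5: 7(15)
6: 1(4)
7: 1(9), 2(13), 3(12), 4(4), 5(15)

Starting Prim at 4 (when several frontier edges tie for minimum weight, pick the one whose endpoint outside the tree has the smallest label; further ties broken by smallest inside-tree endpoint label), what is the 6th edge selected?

Prim, starting at 4.
Step 1: cheapest edge leaving the tree is 3-4 (1); add 3.
Step 2: cheapest edge leaving the tree is 4-7 (4); add 7.
Step 3: cheapest edge leaving the tree is 1-7 (9); add 1.
Step 4: cheapest edge leaving the tree is 1-6 (4); add 6.
Step 5: cheapest edge leaving the tree is 0-1 (6); add 0.
Step 6: cheapest edge leaving the tree is 0-2 (2); add 2.
Step 7: cheapest edge leaving the tree is 5-7 (15); add 5.
The 6th edge added is 0-2.

0-2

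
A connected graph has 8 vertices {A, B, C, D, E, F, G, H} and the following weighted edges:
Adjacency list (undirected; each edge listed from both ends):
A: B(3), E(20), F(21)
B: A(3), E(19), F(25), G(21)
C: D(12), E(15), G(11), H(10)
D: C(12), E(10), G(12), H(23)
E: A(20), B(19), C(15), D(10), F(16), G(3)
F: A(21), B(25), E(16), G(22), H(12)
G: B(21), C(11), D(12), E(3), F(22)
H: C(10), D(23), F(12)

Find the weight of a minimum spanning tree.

Sort edges by weight, then run Kruskal:
A–B (3): add — endpoints in different components.
E–G (3): add — endpoints in different components.
C–H (10): add — endpoints in different components.
D–E (10): add — endpoints in different components.
C–G (11): add — endpoints in different components.
C–D (12): skip — C and D already connected.
D–G (12): skip — D and G already connected.
F–H (12): add — endpoints in different components.
C–E (15): skip — C and E already connected.
E–F (16): skip — E and F already connected.
B–E (19): add — endpoints in different components.
MST edges: A–B, E–G, C–H, D–E, C–G, F–H, B–E; total weight 3+3+10+10+11+12+19 = 68.

68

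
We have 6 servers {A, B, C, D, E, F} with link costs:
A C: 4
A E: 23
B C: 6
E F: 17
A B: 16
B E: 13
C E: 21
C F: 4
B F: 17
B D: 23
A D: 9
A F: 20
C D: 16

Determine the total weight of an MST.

36

Grow the tree from F using Prim:
Step 1: frontier [C F 4, B F 17, E F 17, A F 20] → take C F (4); add C.
Step 2: frontier [A C 4, B C 6, C D 16, C E 21, B F 17, E F 17, A F 20] → take A C (4); add A.
Step 3: frontier [A D 9, A B 16, A E 23, B C 6, C D 16, C E 21, B F 17, E F 17] → take B C (6); add B.
Step 4: frontier [A D 9, A E 23, B E 13, B D 23, C D 16, C E 21, E F 17] → take A D (9); add D.
Step 5: frontier [A E 23, B E 13, C E 21, E F 17] → take B E (13); add E.
MST edges: C F, A C, B C, A D, B E; total weight 4+4+6+9+13 = 36.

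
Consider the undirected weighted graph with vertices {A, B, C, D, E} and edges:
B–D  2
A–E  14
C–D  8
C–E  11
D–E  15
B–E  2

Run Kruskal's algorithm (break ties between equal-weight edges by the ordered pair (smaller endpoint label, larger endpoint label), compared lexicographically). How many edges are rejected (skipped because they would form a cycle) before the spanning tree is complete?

1

Kruskal: consider edges lightest-first.
B–D (2): add — endpoints in different components.
B–E (2): add — endpoints in different components.
C–D (8): add — endpoints in different components.
C–E (11): skip — C and E already connected.
A–E (14): add — endpoints in different components.
Edges rejected before the tree was complete: 1.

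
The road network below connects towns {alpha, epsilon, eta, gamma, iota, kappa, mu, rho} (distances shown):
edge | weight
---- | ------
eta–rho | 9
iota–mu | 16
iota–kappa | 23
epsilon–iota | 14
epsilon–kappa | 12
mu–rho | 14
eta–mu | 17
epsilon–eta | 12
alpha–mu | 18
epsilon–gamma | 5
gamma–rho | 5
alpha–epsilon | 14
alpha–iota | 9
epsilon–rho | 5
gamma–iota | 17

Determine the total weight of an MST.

68

Prim's algorithm from mu:
Step 1: cheapest edge leaving the tree is mu–rho (14); add rho.
Step 2: cheapest edge leaving the tree is epsilon–rho (5); add epsilon.
Step 3: cheapest edge leaving the tree is epsilon–gamma (5); add gamma.
Step 4: cheapest edge leaving the tree is eta–rho (9); add eta.
Step 5: cheapest edge leaving the tree is epsilon–kappa (12); add kappa.
Step 6: cheapest edge leaving the tree is alpha–epsilon (14); add alpha.
Step 7: cheapest edge leaving the tree is alpha–iota (9); add iota.
MST edges: mu–rho, epsilon–rho, epsilon–gamma, eta–rho, epsilon–kappa, alpha–epsilon, alpha–iota; total weight 14+5+5+9+12+14+9 = 68.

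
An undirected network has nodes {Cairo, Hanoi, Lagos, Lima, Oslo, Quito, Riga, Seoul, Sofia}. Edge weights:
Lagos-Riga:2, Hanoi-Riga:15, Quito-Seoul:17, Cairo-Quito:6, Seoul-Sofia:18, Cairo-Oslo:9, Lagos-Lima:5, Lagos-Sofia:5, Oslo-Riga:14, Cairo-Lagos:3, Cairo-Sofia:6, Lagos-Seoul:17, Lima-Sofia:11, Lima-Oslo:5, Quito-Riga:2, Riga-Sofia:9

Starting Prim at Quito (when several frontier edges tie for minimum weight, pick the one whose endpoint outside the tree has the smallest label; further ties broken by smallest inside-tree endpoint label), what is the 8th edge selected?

Lagos-Seoul

Prim, starting at Quito.
Step 1: cheapest edge leaving the tree is Quito-Riga (2); add Riga.
Step 2: cheapest edge leaving the tree is Lagos-Riga (2); add Lagos.
Step 3: cheapest edge leaving the tree is Cairo-Lagos (3); add Cairo.
Step 4: cheapest edge leaving the tree is Lagos-Lima (5); add Lima.
Step 5: cheapest edge leaving the tree is Lima-Oslo (5); add Oslo.
Step 6: cheapest edge leaving the tree is Lagos-Sofia (5); add Sofia.
Step 7: cheapest edge leaving the tree is Hanoi-Riga (15); add Hanoi.
Step 8: cheapest edge leaving the tree is Lagos-Seoul (17); add Seoul.
The 8th edge added is Lagos-Seoul.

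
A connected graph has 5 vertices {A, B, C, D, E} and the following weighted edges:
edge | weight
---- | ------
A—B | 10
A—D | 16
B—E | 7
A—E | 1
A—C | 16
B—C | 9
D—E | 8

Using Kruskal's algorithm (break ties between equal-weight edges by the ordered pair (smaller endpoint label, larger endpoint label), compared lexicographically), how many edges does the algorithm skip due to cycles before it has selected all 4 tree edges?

0

Kruskal's algorithm — process edges by increasing weight (ties by edge label):
A—E (1): add — endpoints in different components.
B—E (7): add — endpoints in different components.
D—E (8): add — endpoints in different components.
B—C (9): add — endpoints in different components.
Edges rejected before the tree was complete: 0.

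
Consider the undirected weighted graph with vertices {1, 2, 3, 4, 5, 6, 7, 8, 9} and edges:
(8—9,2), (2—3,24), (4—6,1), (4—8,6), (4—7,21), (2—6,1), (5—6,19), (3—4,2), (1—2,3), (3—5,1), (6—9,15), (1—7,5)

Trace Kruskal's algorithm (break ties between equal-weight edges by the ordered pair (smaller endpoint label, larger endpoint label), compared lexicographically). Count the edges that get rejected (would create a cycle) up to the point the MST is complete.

0

Sort edges by weight, then run Kruskal:
2—6 (1): add — endpoints in different components.
3—5 (1): add — endpoints in different components.
4—6 (1): add — endpoints in different components.
3—4 (2): add — endpoints in different components.
8—9 (2): add — endpoints in different components.
1—2 (3): add — endpoints in different components.
1—7 (5): add — endpoints in different components.
4—8 (6): add — endpoints in different components.
Edges rejected before the tree was complete: 0.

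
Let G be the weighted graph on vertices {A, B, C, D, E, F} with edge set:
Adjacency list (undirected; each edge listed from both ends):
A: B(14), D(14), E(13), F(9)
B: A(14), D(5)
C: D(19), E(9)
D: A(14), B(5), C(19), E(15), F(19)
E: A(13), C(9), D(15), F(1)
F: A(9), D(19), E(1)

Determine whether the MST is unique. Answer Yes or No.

Kruskal's algorithm — process edges by increasing weight (ties by edge label):
E–F (1): add — endpoints in different components.
B–D (5): add — endpoints in different components.
A–F (9): add — endpoints in different components.
C–E (9): add — endpoints in different components.
A–E (13): skip — A and E already connected.
A–B (14): add — endpoints in different components.
Non-tree edge A–D has weight 14, equal to the heaviest edge on its tree cycle — swapping gives another MST of the same weight. Not unique.

No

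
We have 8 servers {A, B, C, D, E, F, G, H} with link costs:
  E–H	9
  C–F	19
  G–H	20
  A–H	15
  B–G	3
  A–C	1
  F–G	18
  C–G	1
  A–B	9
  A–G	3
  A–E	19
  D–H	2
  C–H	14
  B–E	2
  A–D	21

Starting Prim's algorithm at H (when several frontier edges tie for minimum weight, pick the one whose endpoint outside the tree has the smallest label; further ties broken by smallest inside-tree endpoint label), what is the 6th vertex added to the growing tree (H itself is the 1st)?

C

Grow the tree from H using Prim:
Step 1: cheapest edge leaving the tree is D–H (2); add D.
Step 2: cheapest edge leaving the tree is E–H (9); add E.
Step 3: cheapest edge leaving the tree is B–E (2); add B.
Step 4: cheapest edge leaving the tree is B–G (3); add G.
Step 5: cheapest edge leaving the tree is C–G (1); add C.
Step 6: cheapest edge leaving the tree is A–C (1); add A.
Step 7: cheapest edge leaving the tree is F–G (18); add F.
Vertex order: H, D, E, B, G, C, A, F. The 6th vertex is C.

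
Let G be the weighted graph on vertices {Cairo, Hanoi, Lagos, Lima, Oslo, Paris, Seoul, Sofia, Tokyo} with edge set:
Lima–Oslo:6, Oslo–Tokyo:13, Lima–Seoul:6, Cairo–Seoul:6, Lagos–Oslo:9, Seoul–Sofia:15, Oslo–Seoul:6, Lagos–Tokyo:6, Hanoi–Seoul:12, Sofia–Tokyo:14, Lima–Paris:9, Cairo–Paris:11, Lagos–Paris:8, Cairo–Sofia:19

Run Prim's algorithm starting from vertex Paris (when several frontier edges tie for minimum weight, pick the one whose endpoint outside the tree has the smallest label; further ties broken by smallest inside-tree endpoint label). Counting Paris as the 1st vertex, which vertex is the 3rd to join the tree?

Tokyo

Prim, starting at Paris.
Step 1: cheapest edge leaving the tree is Lagos–Paris (8); add Lagos.
Step 2: cheapest edge leaving the tree is Lagos–Tokyo (6); add Tokyo.
Step 3: cheapest edge leaving the tree is Lima–Paris (9); add Lima.
Step 4: cheapest edge leaving the tree is Lima–Oslo (6); add Oslo.
Step 5: cheapest edge leaving the tree is Lima–Seoul (6); add Seoul.
Step 6: cheapest edge leaving the tree is Cairo–Seoul (6); add Cairo.
Step 7: cheapest edge leaving the tree is Hanoi–Seoul (12); add Hanoi.
Step 8: cheapest edge leaving the tree is Sofia–Tokyo (14); add Sofia.
Vertex order: Paris, Lagos, Tokyo, Lima, Oslo, Seoul, Cairo, Hanoi, Sofia. The 3rd vertex is Tokyo.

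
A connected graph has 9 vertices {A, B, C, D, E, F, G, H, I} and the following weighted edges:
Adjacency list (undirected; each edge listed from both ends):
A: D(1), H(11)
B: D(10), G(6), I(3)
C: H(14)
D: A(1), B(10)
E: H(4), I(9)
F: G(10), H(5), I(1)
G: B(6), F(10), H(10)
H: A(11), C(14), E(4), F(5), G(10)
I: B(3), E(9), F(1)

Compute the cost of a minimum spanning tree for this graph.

44

Prim's algorithm from A:
Step 1: cheapest edge leaving the tree is A—D (1); add D.
Step 2: cheapest edge leaving the tree is B—D (10); add B.
Step 3: cheapest edge leaving the tree is B—I (3); add I.
Step 4: cheapest edge leaving the tree is F—I (1); add F.
Step 5: cheapest edge leaving the tree is F—H (5); add H.
Step 6: cheapest edge leaving the tree is E—H (4); add E.
Step 7: cheapest edge leaving the tree is B—G (6); add G.
Step 8: cheapest edge leaving the tree is C—H (14); add C.
MST edges: A—D, B—D, B—I, F—I, F—H, E—H, B—G, C—H; total weight 1+10+3+1+5+4+6+14 = 44.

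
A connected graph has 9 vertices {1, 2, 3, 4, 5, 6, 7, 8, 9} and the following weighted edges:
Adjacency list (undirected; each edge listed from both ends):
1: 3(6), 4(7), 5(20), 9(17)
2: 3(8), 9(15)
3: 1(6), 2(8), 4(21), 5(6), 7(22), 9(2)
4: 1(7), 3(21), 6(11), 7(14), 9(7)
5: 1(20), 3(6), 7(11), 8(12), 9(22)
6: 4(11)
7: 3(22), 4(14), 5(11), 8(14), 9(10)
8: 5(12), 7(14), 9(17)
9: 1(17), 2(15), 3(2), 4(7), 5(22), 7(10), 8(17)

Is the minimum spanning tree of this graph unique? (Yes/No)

Kruskal's algorithm — process edges by increasing weight (ties by edge label):
3—9 (2): add — endpoints in different components.
1—3 (6): add — endpoints in different components.
3—5 (6): add — endpoints in different components.
1—4 (7): add — endpoints in different components.
4—9 (7): skip — 4 and 9 already connected.
2—3 (8): add — endpoints in different components.
7—9 (10): add — endpoints in different components.
4—6 (11): add — endpoints in different components.
5—7 (11): skip — 5 and 7 already connected.
5—8 (12): add — endpoints in different components.
Non-tree edge 4—9 has weight 7, equal to the heaviest edge on its tree cycle — swapping gives another MST of the same weight. Not unique.

No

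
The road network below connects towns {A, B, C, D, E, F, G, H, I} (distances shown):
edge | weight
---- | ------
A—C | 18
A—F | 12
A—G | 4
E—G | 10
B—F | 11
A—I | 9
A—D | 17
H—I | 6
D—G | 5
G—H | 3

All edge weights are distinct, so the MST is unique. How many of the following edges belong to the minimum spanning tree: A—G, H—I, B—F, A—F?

4

Sort edges by weight, then run Kruskal:
G—H (3): add — endpoints in different components.
A—G (4): add — endpoints in different components.
D—G (5): add — endpoints in different components.
H—I (6): add — endpoints in different components.
A—I (9): skip — A and I already connected.
E—G (10): add — endpoints in different components.
B—F (11): add — endpoints in different components.
A—F (12): add — endpoints in different components.
A—D (17): skip — A and D already connected.
A—C (18): add — endpoints in different components.
MST edge set: {G—H, A—G, D—G, H—I, E—G, B—F, A—F, A—C}.
Of the listed edges, {A—G, H—I, B—F, A—F} are in the MST → 4.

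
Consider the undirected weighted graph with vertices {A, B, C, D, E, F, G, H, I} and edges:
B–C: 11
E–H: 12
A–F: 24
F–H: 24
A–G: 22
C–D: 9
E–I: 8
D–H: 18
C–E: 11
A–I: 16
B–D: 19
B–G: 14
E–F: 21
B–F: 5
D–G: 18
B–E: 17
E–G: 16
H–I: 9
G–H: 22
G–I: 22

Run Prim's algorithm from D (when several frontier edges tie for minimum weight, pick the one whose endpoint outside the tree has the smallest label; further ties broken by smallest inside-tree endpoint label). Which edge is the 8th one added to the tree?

A-I

Prim's algorithm from D:
Step 1: cheapest edge leaving the tree is C–D (9); add C.
Step 2: cheapest edge leaving the tree is B–C (11); add B.
Step 3: cheapest edge leaving the tree is B–F (5); add F.
Step 4: cheapest edge leaving the tree is C–E (11); add E.
Step 5: cheapest edge leaving the tree is E–I (8); add I.
Step 6: cheapest edge leaving the tree is H–I (9); add H.
Step 7: cheapest edge leaving the tree is B–G (14); add G.
Step 8: cheapest edge leaving the tree is A–I (16); add A.
The 8th edge added is A–I.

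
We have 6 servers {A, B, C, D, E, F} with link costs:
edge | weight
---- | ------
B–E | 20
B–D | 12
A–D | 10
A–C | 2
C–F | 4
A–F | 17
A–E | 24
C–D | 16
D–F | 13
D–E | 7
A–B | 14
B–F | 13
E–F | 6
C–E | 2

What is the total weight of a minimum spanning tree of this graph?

27

Grow the tree from F using Prim:
Step 1: cheapest edge leaving the tree is C–F (4); add C.
Step 2: cheapest edge leaving the tree is A–C (2); add A.
Step 3: cheapest edge leaving the tree is C–E (2); add E.
Step 4: cheapest edge leaving the tree is D–E (7); add D.
Step 5: cheapest edge leaving the tree is B–D (12); add B.
MST edges: C–F, A–C, C–E, D–E, B–D; total weight 4+2+2+7+12 = 27.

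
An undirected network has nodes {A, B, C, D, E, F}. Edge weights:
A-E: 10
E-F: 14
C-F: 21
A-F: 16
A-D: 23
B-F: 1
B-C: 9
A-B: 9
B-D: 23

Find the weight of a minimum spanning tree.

Prim, starting at A.
Step 1: frontier [A-B 9, A-E 10, A-F 16, A-D 23] → take A-B (9); add B.
Step 2: frontier [A-E 10, A-F 16, A-D 23, B-F 1, B-C 9, B-D 23] → take B-F (1); add F.
Step 3: frontier [A-E 10, A-D 23, B-C 9, B-D 23, E-F 14, C-F 21] → take B-C (9); add C.
Step 4: frontier [A-E 10, A-D 23, B-D 23, E-F 14] → take A-E (10); add E.
Step 5: frontier [A-D 23, B-D 23] → take A-D (23); add D.
MST edges: A-B, B-F, B-C, A-E, A-D; total weight 9+1+9+10+23 = 52.

52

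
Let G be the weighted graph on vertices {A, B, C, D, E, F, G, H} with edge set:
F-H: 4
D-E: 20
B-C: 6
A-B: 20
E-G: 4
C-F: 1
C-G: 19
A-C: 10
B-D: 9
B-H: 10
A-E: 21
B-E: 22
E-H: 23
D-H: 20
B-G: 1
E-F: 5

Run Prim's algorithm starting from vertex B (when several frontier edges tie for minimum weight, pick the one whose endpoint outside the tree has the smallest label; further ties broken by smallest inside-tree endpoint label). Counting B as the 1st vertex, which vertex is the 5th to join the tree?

Grow the tree from B using Prim:
Step 1: cheapest edge leaving the tree is B-G (1); add G.
Step 2: cheapest edge leaving the tree is E-G (4); add E.
Step 3: cheapest edge leaving the tree is E-F (5); add F.
Step 4: cheapest edge leaving the tree is C-F (1); add C.
Step 5: cheapest edge leaving the tree is F-H (4); add H.
Step 6: cheapest edge leaving the tree is B-D (9); add D.
Step 7: cheapest edge leaving the tree is A-C (10); add A.
Vertex order: B, G, E, F, C, H, D, A. The 5th vertex is C.

C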